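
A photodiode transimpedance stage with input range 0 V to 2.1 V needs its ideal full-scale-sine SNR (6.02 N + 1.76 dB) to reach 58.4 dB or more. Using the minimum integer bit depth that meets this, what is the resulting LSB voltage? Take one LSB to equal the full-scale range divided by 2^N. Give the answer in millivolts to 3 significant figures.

V_FS = 2.1 V.
Required N = ⌈(58.4 − 1.76)/6.02⌉ = ⌈9.409⌉ = 10.
LSB = 2.1 V ÷ 2^10 = 2.1/1024 V = 2.05 mV.

2.05 mV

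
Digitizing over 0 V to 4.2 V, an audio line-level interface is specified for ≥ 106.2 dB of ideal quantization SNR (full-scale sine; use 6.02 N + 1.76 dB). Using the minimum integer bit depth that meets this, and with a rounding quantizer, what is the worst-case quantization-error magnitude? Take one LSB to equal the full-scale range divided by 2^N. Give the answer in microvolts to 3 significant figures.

Full-scale range = 4.2 V.
6.02 N + 1.76 ≥ 106.2 gives N ≥ 17.349, so the minimum integer is 18.
LSB = 4.2 V ÷ 2^18 = 4.2/262144 V = 16.022 µV.
Half an LSB is 8.01 µV.

8.01 µV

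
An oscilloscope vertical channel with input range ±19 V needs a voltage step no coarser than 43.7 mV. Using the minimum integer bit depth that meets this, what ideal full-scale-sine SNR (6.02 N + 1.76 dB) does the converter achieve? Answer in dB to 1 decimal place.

62.0 dB

Full-scale range = 19 V − (-19 V) = 38 V.
Need 2^N ≥ 38 V / 43.7 mV = 869.6 → N_min = 10.
Ideal SNR at N = 10: 6.02·10 + 1.76 = 62.0 dB.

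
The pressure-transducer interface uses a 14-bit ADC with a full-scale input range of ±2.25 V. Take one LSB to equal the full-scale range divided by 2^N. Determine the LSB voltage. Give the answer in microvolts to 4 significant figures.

274.7 µV

The full-scale span is 2.25 − (-2.25) = 4.5 V.
2^14 = 16384 levels.
One LSB is 4.5 V / 16384 = 274.7 µV.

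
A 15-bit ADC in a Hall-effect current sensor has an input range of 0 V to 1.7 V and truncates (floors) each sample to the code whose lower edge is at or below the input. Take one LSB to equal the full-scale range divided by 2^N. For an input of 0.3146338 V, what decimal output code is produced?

V_FS = 1.7 V. LSB = 1.7 V / 2^15 ≈ 51.88 µV.
code = ⌊(V_in − V_min)/LSB⌋ = ⌊(V_in − V_min) × 2^15 / range⌋
     = ⌊(0.3146338 − (0)) × 32768 / 1.7⌋ = ⌊0.3146338 × 32768/1.7⌋
     = ⌊6064.659⌋ = 6064.

6064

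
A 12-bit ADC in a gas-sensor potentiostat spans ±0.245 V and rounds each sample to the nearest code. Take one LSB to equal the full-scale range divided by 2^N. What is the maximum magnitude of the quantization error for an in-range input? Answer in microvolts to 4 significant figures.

Span: 0.245 V − (-0.245 V) = 0.49 V.
Step size = 0.49/4096 V = 119.629 µV.
A rounding quantizer has |error| ≤ LSB/2 = 59.81 µV.

59.81 µV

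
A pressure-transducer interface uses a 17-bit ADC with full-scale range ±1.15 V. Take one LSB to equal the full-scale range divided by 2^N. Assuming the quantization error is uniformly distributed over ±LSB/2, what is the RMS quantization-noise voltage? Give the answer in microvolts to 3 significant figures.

Range = 1.15 − (-1.15) = 2.3 V.
LSB = 2.3 V / 2^17 = 17.548 µV.
V_rms = LSB/√12 = 17.548 µV / √12 = 5.07 µV.

5.07 µV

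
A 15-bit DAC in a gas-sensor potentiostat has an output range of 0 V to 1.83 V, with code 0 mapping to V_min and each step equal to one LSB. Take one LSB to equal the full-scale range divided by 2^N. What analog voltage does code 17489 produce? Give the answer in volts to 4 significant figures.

0.9767 V

Span = 1.83 V. LSB = 1.83 V / 2^15.
V_out = V_min + code × LSB = 0 V + 17489 × 1.83 V / 32768
      = 0 V + 0.976711 V = 0.976711 V.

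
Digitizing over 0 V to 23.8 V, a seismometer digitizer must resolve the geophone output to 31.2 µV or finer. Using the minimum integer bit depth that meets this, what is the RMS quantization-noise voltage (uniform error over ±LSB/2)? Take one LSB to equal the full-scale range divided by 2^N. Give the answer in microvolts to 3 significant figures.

Range is 23.8 V.
23.8 V / 31.2 µV = 762800. Since 2^19 = 524288 and 2^20 = 1048576, N = 20.
LSB = 23.8 V ÷ 2^20 = 23.8/1048576 V = 22.697 µV.
σ_q = LSB/√12 = 22.697 µV/3.4641 = 6.55 µV.

6.55 µV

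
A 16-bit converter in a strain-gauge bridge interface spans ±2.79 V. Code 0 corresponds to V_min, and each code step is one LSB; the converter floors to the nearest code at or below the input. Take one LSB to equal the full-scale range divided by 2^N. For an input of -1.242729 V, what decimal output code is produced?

Full-scale range = 2.79 V − (-2.79 V) = 5.58 V. LSB = 5.58 V / 2^16 ≈ 85.14 µV.
code = ⌊(V_in − V_min)/LSB⌋ = ⌊(V_in − V_min) × 2^16 / range⌋
     = ⌊(-1.242729 − (-2.79)) × 65536 / 5.58⌋ = ⌊1.547271 × 65536/5.58⌋
     = ⌊18172.393⌋ = 18172.

18172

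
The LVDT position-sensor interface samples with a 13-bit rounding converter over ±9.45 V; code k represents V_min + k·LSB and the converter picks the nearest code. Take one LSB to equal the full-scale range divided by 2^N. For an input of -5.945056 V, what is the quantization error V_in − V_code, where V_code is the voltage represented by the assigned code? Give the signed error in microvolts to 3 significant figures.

+415 µV

Full-scale range = 9.45 V − (-9.45 V) = 18.9 V. LSB = 18.9 V / 2^13 ≈ 2.307 mV.
(-5.945056 − (-9.45)) / LSB = 3.504944 × 8192/18.9 = 1519.1800. Nearest integer: k = 1519.
Reconstructed level: -9.45 + 1519 × 18.9/8192 V = -5.945471191 V.
Error = V_in − V_code = -5.945056 − (-5.945471191) = +415 µV.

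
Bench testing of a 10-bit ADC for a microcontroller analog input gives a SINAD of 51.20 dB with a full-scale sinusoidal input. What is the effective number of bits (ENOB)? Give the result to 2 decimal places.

8.21 bits

ENOB = (SINAD − 1.76) / 6.02 = (51.20 − 1.76) / 6.02 = 49.44 / 6.02 = 8.2126.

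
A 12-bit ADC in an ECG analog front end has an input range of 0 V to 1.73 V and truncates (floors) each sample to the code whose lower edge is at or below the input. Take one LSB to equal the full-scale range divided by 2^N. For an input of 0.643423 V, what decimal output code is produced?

1523

V_FS = 1.73 V. LSB = 1.73 V / 2^12 ≈ 422.4 µV.
V_in − V_min = 0.643423 − (0) = 0.643423 V.
Divide by LSB: 0.643423 × 4096/1.73 = 1523.3876.
Truncating gives code 1523.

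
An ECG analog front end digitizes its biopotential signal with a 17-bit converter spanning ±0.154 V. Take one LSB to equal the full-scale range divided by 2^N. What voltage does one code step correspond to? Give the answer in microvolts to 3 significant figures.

The full-scale span is 0.154 − (-0.154) = 0.308 V.
2^17 = 131072 levels.
Step size = 0.308/131072 V = 2.35 µV.

2.35 µV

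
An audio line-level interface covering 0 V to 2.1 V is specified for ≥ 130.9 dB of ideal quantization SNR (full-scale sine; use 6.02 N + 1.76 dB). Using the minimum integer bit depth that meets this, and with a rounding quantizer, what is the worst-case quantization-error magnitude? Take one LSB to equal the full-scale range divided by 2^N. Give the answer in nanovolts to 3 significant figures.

250 nV

Range is 2.1 V.
6.02 N + 1.76 ≥ 130.9 gives N ≥ 21.452, so the minimum integer is 22.
LSB = 2.1 V ÷ 2^22 = 2.1/4194304 V = 0.50068 µV.
|e|_max = LSB/2 = 250 nV.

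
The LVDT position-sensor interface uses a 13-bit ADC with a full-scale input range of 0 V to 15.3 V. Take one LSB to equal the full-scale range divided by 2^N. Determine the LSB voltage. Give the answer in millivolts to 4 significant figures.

Full-scale range = 15.3 V.
There are 2^13 = 8192 steps.
One LSB is 15.3 V / 8192 = 1.868 mV.

1.868 mV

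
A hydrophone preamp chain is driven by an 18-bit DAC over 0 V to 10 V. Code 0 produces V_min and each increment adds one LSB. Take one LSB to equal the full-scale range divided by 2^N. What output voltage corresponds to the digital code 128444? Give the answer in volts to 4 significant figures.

Range is 10 V. LSB = 10 V / 2^18.
V_out = 0 + 128444 × (10/262144) V
      = 0 V + 4.89975 V = 4.89975 V.

4.900 V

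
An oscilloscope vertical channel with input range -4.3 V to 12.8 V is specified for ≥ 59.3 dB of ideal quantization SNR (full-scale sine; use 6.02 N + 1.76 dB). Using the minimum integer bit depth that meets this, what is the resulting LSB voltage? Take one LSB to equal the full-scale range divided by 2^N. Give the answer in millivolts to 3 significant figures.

16.7 mV

The full-scale span is 12.8 − (-4.3) = 17.1 V.
Solving 6.02 N ≥ 59.3 − 1.76: N ≥ 9.558. Round up → N = 10.
Step size = 17.1/1024 V = 16.7 mV.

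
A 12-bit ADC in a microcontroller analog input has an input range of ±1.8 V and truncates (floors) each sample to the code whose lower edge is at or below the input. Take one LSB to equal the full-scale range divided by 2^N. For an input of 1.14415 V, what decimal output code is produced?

3349

Span: 1.8 V − (-1.8 V) = 3.6 V. LSB = 3.6 V / 2^12 ≈ 0.8789 mV.
code = ⌊(V_in − V_min)/LSB⌋ = ⌊(V_in − V_min) × 2^12 / range⌋
     = ⌊(1.14415 − (-1.8)) × 4096 / 3.6⌋ = ⌊2.94415 × 4096/3.6⌋
     = ⌊3349.788⌋ = 3349.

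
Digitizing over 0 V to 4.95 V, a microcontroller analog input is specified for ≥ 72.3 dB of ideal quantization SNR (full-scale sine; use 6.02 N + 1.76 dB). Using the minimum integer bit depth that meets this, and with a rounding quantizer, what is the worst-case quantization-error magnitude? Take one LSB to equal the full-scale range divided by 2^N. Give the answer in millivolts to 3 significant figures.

Range is 4.95 V.
N ≥ (72.3 − 1.76)/6.02 = 11.718 → N_min = 12.
One LSB is 4.95 V / 4096 = 1.2085 mV.
|e|_max = LSB/2 = 0.604 mV.

0.604 mV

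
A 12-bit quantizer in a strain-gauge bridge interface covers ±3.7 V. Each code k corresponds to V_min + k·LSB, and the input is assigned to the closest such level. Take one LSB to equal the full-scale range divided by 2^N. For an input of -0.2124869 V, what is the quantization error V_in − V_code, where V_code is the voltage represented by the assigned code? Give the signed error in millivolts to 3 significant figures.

Range = 3.7 − (-3.7) = 7.4 V. LSB = 7.4 V / 2^12 ≈ 1.807 mV.
Position in LSBs: (-0.2124869 − (-3.7)) × 4096/7.4 = 1930.3856; rounding gives k = 1930.
V_code = -3.7 + (1930/4096) × 7.4 = -0.2131835938 V.
Error = V_in − V_code = -0.2124869 − (-0.2131835938) = +0.697 mV.

+0.697 mV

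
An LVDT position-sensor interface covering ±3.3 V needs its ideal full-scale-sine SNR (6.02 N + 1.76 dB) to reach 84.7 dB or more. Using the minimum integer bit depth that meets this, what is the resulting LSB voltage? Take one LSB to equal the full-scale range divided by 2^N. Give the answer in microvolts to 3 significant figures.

Full-scale range = 3.3 V − (-3.3 V) = 6.6 V.
N ≥ (84.7 − 1.76)/6.02 = 13.777 → N_min = 14.
LSB = 6.6 V / 2^14 = 403 µV.

403 µV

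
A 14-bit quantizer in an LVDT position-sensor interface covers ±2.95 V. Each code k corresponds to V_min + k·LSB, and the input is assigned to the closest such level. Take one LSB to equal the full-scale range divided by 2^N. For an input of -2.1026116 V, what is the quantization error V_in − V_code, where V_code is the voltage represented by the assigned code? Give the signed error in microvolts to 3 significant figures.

Range = 2.95 − (-2.95) = 5.9 V. LSB = 5.9 V / 2^14 ≈ 360.1 µV.
Position in LSBs: (-2.1026116 − (-2.95)) × 16384/5.9 = 2353.1545; rounding gives k = 2353.
V_code = -2.95 + (2353/16384) × 5.9 = -2.1026672363 V.
V_in − V_code = -2.1026116 − (-2.1026672363) = +55.6 µV.

+55.6 µV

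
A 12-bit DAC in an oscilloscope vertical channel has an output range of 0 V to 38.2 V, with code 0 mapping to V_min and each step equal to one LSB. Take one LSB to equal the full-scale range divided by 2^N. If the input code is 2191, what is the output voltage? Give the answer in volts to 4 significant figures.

20.43 V

Range is 38.2 V. LSB = 38.2 V / 2^12.
V_out = 0 + 2191 × (38.2/4096) V
      = 0 + 20.4336 = 20.4336 V.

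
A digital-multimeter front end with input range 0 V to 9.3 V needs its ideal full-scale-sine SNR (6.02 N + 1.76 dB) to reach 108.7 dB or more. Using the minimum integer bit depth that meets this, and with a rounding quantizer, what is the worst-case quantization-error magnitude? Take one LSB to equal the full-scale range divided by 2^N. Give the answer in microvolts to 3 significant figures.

V_FS = 9.3 V.
N ≥ (108.7 − 1.76)/6.02 = 17.764 → N_min = 18.
Step size = 9.3/262144 V = 35.477 µV.
Half an LSB is 17.7 µV.

17.7 µV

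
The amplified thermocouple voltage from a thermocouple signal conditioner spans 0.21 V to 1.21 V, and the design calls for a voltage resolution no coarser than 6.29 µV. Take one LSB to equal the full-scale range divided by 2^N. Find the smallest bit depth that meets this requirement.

18 bits

The full-scale span is 1.21 − (0.21) = 1 V.
1 V / 6.29 µV = 159000. Since 2^17 = 131072 and 2^18 = 262144, N = 18.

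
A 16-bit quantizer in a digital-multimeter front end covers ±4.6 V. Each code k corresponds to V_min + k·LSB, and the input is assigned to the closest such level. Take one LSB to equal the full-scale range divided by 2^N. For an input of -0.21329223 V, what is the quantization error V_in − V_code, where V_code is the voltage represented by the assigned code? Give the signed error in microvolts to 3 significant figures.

Span: 4.6 V − (-4.6 V) = 9.2 V. LSB = 9.2 V / 2^16 ≈ 140.4 µV.
(-0.21329223 − (-4.6)) / LSB = 4.38670777 × 65536/9.2 = 31248.6174. Nearest integer: k = 31249.
Reconstructed level: -4.6 + 31249 × 9.2/65536 V = -0.21323852539 V.
Error = V_in − V_code = -0.21329223 − (-0.21323852539) = −53.7 µV.

−53.7 µV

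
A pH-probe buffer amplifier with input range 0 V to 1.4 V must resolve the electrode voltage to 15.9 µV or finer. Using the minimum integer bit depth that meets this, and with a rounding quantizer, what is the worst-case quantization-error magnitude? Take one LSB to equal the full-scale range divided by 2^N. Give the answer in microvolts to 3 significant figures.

V_FS = 1.4 V.
1.4 V / 15.9 µV = 88050. Since 2^16 = 65536 and 2^17 = 131072, N = 17.
LSB = 1.4 V ÷ 2^17 = 1.4/131072 V = 10.681 µV.
Half an LSB is 5.34 µV.

5.34 µV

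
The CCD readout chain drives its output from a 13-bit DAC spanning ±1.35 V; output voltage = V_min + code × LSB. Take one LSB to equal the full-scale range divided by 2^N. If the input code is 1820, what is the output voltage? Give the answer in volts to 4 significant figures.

Span: 1.35 V − (-1.35 V) = 2.7 V. LSB = 2.7 V / 2^13.
V_out = V_min + code × LSB = -1.35 V + 1820 × 2.7 V / 8192
      = -1.35 + 0.599854 = -0.750146 V.

-0.7501 V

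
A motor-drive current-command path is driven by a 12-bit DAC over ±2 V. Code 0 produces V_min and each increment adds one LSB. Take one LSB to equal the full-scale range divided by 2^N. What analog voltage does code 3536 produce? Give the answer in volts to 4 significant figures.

Range = 2 − (-2) = 4 V. LSB = 4 V / 2^12.
V_out = V_min + code × LSB = -2 V + 3536 × 4 V / 4096
      = -2 + 3.45313 = 1.45313 V.

1.453 V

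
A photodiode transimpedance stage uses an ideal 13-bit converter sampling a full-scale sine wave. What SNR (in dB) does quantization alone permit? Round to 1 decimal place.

80.0 dB

6.02(13) + 1.76 = 78.26 + 1.76 = 80.02 dB.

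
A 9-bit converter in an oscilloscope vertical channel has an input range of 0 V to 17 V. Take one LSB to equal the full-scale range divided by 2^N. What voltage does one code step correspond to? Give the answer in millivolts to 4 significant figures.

33.20 mV

Full-scale range = 17 V.
Number of codes = 2^9 = 512.
One LSB is 17 V / 512 = 33.20 mV.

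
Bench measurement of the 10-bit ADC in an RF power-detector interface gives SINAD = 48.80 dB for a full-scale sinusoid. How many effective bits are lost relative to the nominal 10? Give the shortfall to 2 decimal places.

Effective bits = (48.80 − 1.76)/6.02 = 7.8140.
Lost resolution: 10 − 7.8140 = 2.1860 bits.

2.19 bits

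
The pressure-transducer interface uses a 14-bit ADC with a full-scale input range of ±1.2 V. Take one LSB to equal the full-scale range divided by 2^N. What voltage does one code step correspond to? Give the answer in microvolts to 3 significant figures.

146 µV

Full-scale range = 1.2 V − (-1.2 V) = 2.4 V.
2^14 = 16384 levels.
Step size = 2.4/16384 V = 146 µV.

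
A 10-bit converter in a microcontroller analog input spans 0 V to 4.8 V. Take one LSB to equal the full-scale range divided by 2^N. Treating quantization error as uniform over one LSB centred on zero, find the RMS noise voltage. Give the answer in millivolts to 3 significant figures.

V_FS = 4.8 V.
LSB = 4.8 V / 2^10 = 4.6875 mV.
σ_q = LSB/√12 = 4.6875 mV/3.4641 = 1.35 mV.

1.35 mV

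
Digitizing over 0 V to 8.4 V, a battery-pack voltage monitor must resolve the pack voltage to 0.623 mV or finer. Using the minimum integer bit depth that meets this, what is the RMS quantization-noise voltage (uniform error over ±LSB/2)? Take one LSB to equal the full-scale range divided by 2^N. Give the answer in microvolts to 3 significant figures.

148 µV

V_FS = 8.4 V.
8.4 V / 0.623 mV = 13480. Since 2^13 = 8192 and 2^14 = 16384, N = 14.
One LSB is 8.4 V / 16384 = 0.51270 mV.
V_rms = LSB/√12 = 148 µV.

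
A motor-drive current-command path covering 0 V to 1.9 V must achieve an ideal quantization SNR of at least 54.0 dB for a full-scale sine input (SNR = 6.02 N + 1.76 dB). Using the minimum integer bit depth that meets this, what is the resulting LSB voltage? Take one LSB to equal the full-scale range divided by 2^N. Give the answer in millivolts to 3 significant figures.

3.71 mV

Full-scale range = 1.9 V.
Required N = ⌈(54.0 − 1.76)/6.02⌉ = ⌈8.678⌉ = 9.
LSB = 1.9 V / 2^9 = 3.71 mV.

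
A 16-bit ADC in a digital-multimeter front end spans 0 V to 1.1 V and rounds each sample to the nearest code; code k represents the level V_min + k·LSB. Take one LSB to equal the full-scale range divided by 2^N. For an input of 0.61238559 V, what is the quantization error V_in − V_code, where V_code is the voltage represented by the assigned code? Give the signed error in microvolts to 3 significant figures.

Span = 1.1 V. LSB = 1.1 V / 2^16 ≈ 16.78 µV.
(V_in − V_min)/LSB = (0.61238559 − (0)) × 65536/1.1 = 36484.8200 → nearest code k = 36485.
V_code = 0 + (36485/65536) × 1.1 = 0.61238861084 V.
V_in − V_code = 0.61238559 − (0.61238861084) = −3.02 µV.

−3.02 µV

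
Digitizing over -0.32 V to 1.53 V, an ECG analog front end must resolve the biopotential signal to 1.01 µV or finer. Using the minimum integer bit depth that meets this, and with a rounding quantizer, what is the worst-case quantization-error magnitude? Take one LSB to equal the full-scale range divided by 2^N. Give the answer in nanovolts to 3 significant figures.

Range = 1.53 − (-0.32) = 1.85 V.
Levels needed ≥ 1.85/1.01 µV = 1.832e6. 2^21 = 2097152 suffices, so N_min = 21.
One LSB is 1.85 V / 2097152 = 0.88215 µV.
Half an LSB is 441 nV.

441 nV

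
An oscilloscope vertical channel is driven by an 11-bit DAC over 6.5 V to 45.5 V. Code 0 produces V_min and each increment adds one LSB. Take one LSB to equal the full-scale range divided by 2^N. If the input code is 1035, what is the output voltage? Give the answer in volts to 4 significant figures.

26.21 V

Range = 45.5 − (6.5) = 39 V. LSB = 39 V / 2^11.
Output = V_min + (1035/2048) × range = 6.5 + 0.505371 × 39 V
      = 6.5 V + 19.7095 V = 26.2095 V.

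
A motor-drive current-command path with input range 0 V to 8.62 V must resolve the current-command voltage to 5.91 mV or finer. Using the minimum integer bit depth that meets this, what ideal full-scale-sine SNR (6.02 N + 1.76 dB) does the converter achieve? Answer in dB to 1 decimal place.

Full-scale range = 8.62 V.
Levels needed ≥ 8.62/5.91 mV = 1459. 2^11 = 2048 suffices, so N_min = 11.
6.02(11) + 1.76 = 67.98 dB.

68.0 dB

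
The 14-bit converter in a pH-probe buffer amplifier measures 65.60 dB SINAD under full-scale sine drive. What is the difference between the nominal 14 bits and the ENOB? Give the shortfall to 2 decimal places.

3.40 bits

N_eff = (65.60 − 1.76)/6.02 = 10.6047 bits.
14 − 10.6047 = 3.40 bits below nominal.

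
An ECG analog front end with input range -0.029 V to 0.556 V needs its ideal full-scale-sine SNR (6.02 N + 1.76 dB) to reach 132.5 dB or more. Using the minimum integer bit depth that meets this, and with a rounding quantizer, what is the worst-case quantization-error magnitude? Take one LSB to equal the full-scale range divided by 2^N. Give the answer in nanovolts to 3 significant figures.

69.7 nV

Range = 0.556 − (-0.029) = 0.585 V.
Solving 6.02 N ≥ 132.5 − 1.76: N ≥ 21.718. Round up → N = 22.
LSB = 0.585 V / 2^22 = 139.47 nV.
Max error for round-to-nearest is LSB/2 = 69.7 nV.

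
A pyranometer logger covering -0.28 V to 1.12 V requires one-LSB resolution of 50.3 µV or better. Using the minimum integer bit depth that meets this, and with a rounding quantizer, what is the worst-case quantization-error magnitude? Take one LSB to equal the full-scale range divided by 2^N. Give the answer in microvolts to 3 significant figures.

The full-scale span is 1.12 − (-0.28) = 1.4 V.
1.4 V / 50.3 µV = 27830. Since 2^14 = 16384 and 2^15 = 32768, N = 15.
LSB = 1.4 V / 2^15 = 42.725 µV.
|e|_max = LSB/2 = 21.4 µV.

21.4 µV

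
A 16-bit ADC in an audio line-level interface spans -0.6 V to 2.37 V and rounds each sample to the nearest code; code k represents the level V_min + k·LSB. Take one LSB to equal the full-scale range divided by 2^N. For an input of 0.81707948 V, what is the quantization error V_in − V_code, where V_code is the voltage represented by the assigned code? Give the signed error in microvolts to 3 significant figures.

The full-scale span is 2.37 − (-0.6) = 2.97 V. LSB = 2.97 V / 2^16 ≈ 45.32 µV.
(0.81707948 − (-0.6)) / LSB = 1.41707948 × 65536/2.97 = 31269.2663. Nearest integer: k = 31269.
V_code = -0.6 + (31269/65536) × 2.97 = 0.81706741333 V.
e = 0.81707948 − (0.81706741333) = +12.1 µV.

+12.1 µV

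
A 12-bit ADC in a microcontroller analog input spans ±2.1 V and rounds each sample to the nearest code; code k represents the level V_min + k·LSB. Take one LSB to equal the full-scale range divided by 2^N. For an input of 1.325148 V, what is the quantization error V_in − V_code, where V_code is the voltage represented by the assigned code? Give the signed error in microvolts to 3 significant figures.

The full-scale span is 2.1 − (-2.1) = 4.2 V. LSB = 4.2 V / 2^12 ≈ 1.025 mV.
(1.325148 − (-2.1)) / LSB = 3.425148 × 4096/4.2 = 3340.3348. Nearest integer: k = 3340.
V_code = -2.1 + (3340/4096) × 4.2 = 1.324804688 V.
V_in − V_code = 1.325148 − (1.324804688) = +343 µV.

+343 µV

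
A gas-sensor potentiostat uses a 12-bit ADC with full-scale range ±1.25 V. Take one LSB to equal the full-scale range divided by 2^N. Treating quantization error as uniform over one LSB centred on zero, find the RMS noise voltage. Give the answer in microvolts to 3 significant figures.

176 µV

Full-scale range = 1.25 V − (-1.25 V) = 2.5 V.
LSB = 2.5 V / 2^12 = 0.61035 mV.
For a uniform distribution on [−LSB/2, +LSB/2], V_rms = LSB/√12 = 0.61035 mV/3.4641 = 176 µV.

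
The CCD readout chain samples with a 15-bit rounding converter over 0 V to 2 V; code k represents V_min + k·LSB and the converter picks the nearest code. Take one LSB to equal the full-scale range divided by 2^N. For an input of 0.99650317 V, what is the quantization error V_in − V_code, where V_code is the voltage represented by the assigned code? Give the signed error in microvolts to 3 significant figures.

Full-scale range = 2 V. LSB = 2 V / 2^15 ≈ 61.04 µV.
(0.99650317 − (0)) / LSB = 0.99650317 × 32768/2 = 16326.7079. Nearest integer: k = 16327.
V_code = 0 + (16327/32768) × 2 = 0.99652099609 V.
e = 0.99650317 − (0.99652099609) = −17.8 µV.

−17.8 µV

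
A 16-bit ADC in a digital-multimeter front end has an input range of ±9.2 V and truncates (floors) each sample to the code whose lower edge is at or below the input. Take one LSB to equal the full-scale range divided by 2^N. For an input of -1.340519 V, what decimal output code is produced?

The full-scale span is 9.2 − (-9.2) = 18.4 V. LSB = 18.4 V / 2^16 ≈ 280.8 µV.
V_in − V_min = -1.340519 − (-9.2) = 7.859481 V.
Divide by LSB: 7.859481 × 65536/18.4 = 27993.4210.
Truncating gives code 27993.

27993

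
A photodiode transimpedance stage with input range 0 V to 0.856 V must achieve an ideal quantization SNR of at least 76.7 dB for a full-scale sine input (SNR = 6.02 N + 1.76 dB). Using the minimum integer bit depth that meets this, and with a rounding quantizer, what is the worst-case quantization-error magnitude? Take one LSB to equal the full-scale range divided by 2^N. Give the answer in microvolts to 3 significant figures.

V_FS = 0.856 V.
Required N = ⌈(76.7 − 1.76)/6.02⌉ = ⌈12.449⌉ = 13.
LSB = 0.856 V ÷ 2^13 = 0.856/8192 V = 104.49 µV.
|e|_max = LSB/2 = 52.2 µV.

52.2 µV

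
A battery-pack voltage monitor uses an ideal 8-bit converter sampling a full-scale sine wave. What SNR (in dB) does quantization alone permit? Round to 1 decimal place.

For an ideal N-bit converter with full-scale sine input, SNR = 6.02 N + 1.76 dB. SNR = 6.02 × 8 + 1.76 = 48.16 + 1.76 = 49.92 dB.

49.9 dB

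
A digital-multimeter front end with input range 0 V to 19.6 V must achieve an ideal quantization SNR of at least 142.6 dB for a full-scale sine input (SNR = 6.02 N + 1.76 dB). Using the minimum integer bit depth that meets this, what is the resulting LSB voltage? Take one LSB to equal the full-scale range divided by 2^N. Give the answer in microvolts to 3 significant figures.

1.17 µV

Full-scale range = 19.6 V.
6.02 N + 1.76 ≥ 142.6 gives N ≥ 23.395, so the minimum integer is 24.
One LSB is 19.6 V / 16777216 = 1.17 µV.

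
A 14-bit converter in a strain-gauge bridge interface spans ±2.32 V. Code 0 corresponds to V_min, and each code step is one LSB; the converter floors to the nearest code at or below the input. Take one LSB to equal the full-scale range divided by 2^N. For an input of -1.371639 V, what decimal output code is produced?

Range = 2.32 − (-2.32) = 4.64 V. LSB = 4.64 V / 2^14 ≈ 283.2 µV.
(V_in − V_min) × 2^14/range = (-1.371639 − (-2.32)) × 16384/4.64 = 3348.695.
Floor → code = 3348.

3348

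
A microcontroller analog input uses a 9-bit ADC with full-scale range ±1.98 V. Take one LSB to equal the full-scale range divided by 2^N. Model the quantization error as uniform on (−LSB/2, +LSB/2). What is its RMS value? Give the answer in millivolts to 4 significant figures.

2.233 mV

The full-scale span is 1.98 − (-1.98) = 3.96 V.
Step size = 3.96/512 V = 7.73438 mV.
For a uniform distribution on [−LSB/2, +LSB/2], V_rms = LSB/√12 = 7.73438 mV/3.4641 = 2.233 mV.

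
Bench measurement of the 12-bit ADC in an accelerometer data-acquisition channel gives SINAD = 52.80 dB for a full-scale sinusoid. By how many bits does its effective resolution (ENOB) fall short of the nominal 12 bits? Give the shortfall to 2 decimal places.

Effective bits = (52.80 − 1.76)/6.02 = 8.4784.
Lost resolution: 12 − 8.4784 = 3.5216 bits.

3.52 bits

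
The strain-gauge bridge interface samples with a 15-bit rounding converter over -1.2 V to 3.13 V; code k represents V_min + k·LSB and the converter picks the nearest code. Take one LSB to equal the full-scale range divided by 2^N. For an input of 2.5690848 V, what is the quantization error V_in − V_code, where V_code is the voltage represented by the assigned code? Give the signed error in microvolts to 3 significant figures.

Full-scale range = 3.13 V − (-1.2 V) = 4.33 V. LSB = 4.33 V / 2^15 ≈ 132.1 µV.
(V_in − V_min)/LSB = (2.5690848 − (-1.2)) × 32768/4.33 = 28523.1803 → nearest code k = 28523.
V_code = V_min + k × range/2^15 = -1.2 + 28523 × 4.33/32768 = 2.5690609741 V.
Error = V_in − V_code = 2.5690848 − (2.5690609741) = +23.8 µV.

+23.8 µV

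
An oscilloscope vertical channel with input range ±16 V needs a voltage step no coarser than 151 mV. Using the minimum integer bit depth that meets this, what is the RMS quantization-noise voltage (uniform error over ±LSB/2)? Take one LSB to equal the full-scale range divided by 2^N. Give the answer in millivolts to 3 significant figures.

Full-scale range = 16 V − (-16 V) = 32 V.
Need 2^N ≥ 32 V / 151 mV = 211.9 → N_min = 8.
LSB = 32 V / 2^8 = 125.00 mV.
σ_q = LSB/√12 = 125.00 mV/3.4641 = 36.1 mV.

36.1 mV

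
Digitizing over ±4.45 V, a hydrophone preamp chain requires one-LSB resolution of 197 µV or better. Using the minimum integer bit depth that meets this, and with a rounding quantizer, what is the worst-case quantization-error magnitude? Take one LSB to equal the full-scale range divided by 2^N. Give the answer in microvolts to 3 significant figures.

67.9 µV

Range = 4.45 − (-4.45) = 8.9 V.
8.9 V / 197 µV = 45180. Since 2^15 = 32768 and 2^16 = 65536, N = 16.
LSB = 8.9 V / 2^16 = 135.80 µV.
Half an LSB is 67.9 µV.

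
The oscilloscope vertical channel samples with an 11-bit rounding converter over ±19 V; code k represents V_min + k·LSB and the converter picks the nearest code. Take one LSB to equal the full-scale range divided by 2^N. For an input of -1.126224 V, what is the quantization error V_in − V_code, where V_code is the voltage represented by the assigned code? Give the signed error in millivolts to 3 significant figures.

+5.61 mV

Span: 19 V − (-19 V) = 38 V. LSB = 38 V / 2^11 ≈ 18.55 mV.
(V_in − V_min)/LSB = (-1.126224 − (-19)) × 2048/38 = 963.3025 → nearest code k = 963.
Reconstructed level: -19 + 963 × 38/2048 V = -1.131835938 V.
V_in − V_code = -1.126224 − (-1.131835938) = +5.61 mV.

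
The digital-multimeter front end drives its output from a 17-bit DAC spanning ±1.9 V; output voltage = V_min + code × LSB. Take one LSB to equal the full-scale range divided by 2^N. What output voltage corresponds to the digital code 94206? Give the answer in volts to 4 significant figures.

0.8312 V

Range = 1.9 − (-1.9) = 3.8 V. LSB = 3.8 V / 2^17.
V_out = -1.9 + 94206 × (3.8/131072) V
      = -1.9 + 2.73119 = 0.831192 V.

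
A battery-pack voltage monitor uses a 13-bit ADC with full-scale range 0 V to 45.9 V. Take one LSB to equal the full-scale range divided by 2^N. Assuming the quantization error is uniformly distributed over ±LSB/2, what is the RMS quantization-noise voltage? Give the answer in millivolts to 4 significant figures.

1.617 mV

V_FS = 45.9 V.
LSB = 45.9 V / 2^13 = 5.60303 mV.
V_rms = LSB/√12 = 5.60303 mV / √12 = 1.617 mV.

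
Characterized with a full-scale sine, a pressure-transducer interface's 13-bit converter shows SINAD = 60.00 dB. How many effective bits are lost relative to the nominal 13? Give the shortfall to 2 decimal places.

Effective bits = (60.00 − 1.76)/6.02 = 9.6744.
Shortfall = 13 − 9.6744 = 3.3256 bits.

3.33 bits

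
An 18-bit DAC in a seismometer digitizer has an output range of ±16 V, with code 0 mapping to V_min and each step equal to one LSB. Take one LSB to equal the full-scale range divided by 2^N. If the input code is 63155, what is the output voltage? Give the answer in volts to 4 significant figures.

-8.291 V

Span: 16 V − (-16 V) = 32 V. LSB = 32 V / 2^18.
V_out = -16 + 63155 × (32/262144) V
      = -16 + 7.70935 = -8.29065 V.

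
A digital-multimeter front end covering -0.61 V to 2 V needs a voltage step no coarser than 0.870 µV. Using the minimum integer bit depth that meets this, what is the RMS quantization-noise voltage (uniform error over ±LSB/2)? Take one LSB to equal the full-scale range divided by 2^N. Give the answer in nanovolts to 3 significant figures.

180 nV

Range = 2 − (-0.61) = 2.61 V.
2.61 V / 0.870 µV = 3.000e6. Since 2^21 = 2097152 and 2^22 = 4194304, N = 22.
LSB = 2.61 V / 2^22 = 0.62227 µV.
V_rms = LSB/√12 = 180 nV.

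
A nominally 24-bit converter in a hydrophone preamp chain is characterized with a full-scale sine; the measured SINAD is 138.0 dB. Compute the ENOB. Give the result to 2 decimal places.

22.63 bits

(138.0 − 1.76) / 6.02 = 136.24/6.02 = 22.6312 effective bits.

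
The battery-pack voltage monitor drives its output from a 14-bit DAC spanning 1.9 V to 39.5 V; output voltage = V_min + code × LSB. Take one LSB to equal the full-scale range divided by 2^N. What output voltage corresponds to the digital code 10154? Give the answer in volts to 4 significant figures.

Full-scale range = 39.5 V − (1.9 V) = 37.6 V. LSB = 37.6 V / 2^14.
V_out = 1.9 + 10154 × (37.6/16384) V
      = 1.9 V + 23.3026 V = 25.2026 V.

25.20 V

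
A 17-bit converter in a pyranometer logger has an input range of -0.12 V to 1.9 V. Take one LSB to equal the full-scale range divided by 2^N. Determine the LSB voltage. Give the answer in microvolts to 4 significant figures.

Span: 1.9 V − (-0.12 V) = 2.02 V.
Number of codes = 2^17 = 131072.
One LSB is 2.02 V / 131072 = 15.41 µV.

15.41 µV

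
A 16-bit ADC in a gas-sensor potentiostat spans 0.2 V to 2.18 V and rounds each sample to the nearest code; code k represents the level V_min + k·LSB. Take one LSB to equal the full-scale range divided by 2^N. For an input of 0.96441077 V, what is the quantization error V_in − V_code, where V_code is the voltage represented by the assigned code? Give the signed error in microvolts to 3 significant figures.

Span: 2.18 V − (0.2 V) = 1.98 V. LSB = 1.98 V / 2^16 ≈ 30.21 µV.
Position in LSBs: (0.96441077 − (0.2)) × 65536/1.98 = 25301.2244; rounding gives k = 25301.
Reconstructed level: 0.2 + 25301 × 1.98/65536 V = 0.96440399170 V.
V_in − V_code = 0.96441077 − (0.96440399170) = +6.78 µV.

+6.78 µV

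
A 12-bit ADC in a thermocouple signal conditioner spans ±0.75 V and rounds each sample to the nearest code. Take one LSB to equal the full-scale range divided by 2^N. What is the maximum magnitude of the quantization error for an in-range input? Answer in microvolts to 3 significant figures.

183 µV

Full-scale range = 0.75 V − (-0.75 V) = 1.5 V.
LSB = 1.5 V ÷ 2^12 = 1.5/4096 V = 366.21 µV.
|e|_max = LSB/2 = 183 µV.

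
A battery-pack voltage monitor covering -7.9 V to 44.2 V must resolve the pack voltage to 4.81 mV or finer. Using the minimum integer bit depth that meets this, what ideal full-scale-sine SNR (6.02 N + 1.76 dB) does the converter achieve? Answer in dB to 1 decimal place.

Range = 44.2 − (-7.9) = 52.1 V.
52.1 V / 4.81 mV = 10830. Since 2^13 = 8192 and 2^14 = 16384, N = 14.
SNR = 6.02 × 14 + 1.76 = 86.04 dB.

86.0 dB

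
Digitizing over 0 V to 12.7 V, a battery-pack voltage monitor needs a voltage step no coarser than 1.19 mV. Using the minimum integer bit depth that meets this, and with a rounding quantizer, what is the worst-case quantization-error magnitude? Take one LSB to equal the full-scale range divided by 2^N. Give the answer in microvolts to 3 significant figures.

388 µV

Range is 12.7 V.
Required number of levels: 12.7/1.19 mV = 10672; smallest N with 2^N ≥ that is 14.
LSB = 12.7 V / 2^14 = 0.77515 mV.
Half an LSB is 388 µV.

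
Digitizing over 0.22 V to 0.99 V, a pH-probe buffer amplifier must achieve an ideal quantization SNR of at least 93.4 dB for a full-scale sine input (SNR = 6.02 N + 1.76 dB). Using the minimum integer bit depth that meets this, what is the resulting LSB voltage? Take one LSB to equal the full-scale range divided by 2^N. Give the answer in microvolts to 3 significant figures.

11.7 µV

The full-scale span is 0.99 − (0.22) = 0.77 V.
Solving 6.02 N ≥ 93.4 − 1.76: N ≥ 15.223. Round up → N = 16.
One LSB is 0.77 V / 65536 = 11.7 µV.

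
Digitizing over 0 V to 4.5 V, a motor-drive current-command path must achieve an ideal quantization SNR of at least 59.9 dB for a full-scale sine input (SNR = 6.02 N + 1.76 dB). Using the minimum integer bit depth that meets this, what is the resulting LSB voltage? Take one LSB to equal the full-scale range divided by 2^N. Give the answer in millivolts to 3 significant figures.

4.39 mV

V_FS = 4.5 V.
Required N = ⌈(59.9 − 1.76)/6.02⌉ = ⌈9.658⌉ = 10.
Step size = 4.5/1024 V = 4.39 mV.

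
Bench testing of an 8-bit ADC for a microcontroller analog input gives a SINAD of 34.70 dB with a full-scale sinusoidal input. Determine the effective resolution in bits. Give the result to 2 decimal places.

5.47 bits

(34.70 − 1.76) / 6.02 = 32.94/6.02 = 5.4718 effective bits.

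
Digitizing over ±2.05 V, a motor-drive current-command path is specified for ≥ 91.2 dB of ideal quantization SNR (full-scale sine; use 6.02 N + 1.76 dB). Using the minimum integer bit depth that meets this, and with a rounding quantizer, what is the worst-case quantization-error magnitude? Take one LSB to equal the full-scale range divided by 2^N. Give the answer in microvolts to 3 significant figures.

Full-scale range = 2.05 V − (-2.05 V) = 4.1 V.
N ≥ (91.2 − 1.76)/6.02 = 14.857 → N_min = 15.
LSB = 4.1 V ÷ 2^15 = 4.1/32768 V = 125.12 µV.
|e|_max = LSB/2 = 62.6 µV.

62.6 µV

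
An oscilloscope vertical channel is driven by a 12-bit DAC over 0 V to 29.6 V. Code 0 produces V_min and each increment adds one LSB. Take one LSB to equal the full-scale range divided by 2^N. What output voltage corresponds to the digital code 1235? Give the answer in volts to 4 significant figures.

8.925 V

Span = 29.6 V. LSB = 29.6 V / 2^12.
V_out = 0 + 1235 × (29.6/4096) V
      = 0 + 8.92480 = 8.92480 V.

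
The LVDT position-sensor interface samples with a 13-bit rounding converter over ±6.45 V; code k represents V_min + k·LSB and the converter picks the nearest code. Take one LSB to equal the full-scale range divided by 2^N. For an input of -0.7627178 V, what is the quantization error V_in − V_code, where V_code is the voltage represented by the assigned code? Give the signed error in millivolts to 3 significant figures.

−0.560 mV

Range = 6.45 − (-6.45) = 12.9 V. LSB = 12.9 V / 2^13 ≈ 1.575 mV.
(V_in − V_min)/LSB = (-0.7627178 − (-6.45)) × 8192/12.9 = 3611.6446 → nearest code k = 3612.
Reconstructed level: -6.45 + 3612 × 12.9/8192 V = -0.7621582031 V.
e = -0.7627178 − (-0.7621582031) = −0.560 mV.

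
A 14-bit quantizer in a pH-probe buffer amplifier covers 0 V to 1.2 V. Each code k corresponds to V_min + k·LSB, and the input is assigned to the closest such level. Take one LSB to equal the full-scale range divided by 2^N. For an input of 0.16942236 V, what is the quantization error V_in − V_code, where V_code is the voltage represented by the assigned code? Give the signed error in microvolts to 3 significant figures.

V_FS = 1.2 V. LSB = 1.2 V / 2^14 ≈ 73.24 µV.
(0.16942236 − (0)) / LSB = 0.16942236 × 16384/1.2 = 2313.1800. Nearest integer: k = 2313.
V_code = V_min + k × range/2^14 = 0 + 2313 × 1.2/16384 = 0.16940917969 V.
Error = V_in − V_code = 0.16942236 − (0.16940917969) = +13.2 µV.

+13.2 µV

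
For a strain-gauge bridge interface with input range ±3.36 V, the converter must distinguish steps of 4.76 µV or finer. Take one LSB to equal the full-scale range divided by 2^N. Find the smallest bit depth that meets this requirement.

21 bits

Full-scale range = 3.36 V − (-3.36 V) = 6.72 V.
Required number of levels: 6.72/4.76 µV = 1.4118e6; smallest N with 2^N ≥ that is 21.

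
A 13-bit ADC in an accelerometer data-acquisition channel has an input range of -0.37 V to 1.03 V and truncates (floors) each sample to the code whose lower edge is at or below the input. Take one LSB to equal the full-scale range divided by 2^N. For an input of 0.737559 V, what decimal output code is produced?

The full-scale span is 1.03 − (-0.37) = 1.4 V. LSB = 1.4 V / 2^13 ≈ 170.9 µV.
V_in − V_min = 0.737559 − (-0.37) = 1.107559 V.
Divide by LSB: 1.107559 × 8192/1.4 = 6480.8024.
Truncating gives code 6480.

6480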